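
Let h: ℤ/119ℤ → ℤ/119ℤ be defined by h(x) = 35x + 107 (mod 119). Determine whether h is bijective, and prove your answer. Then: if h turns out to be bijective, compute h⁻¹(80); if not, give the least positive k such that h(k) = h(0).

17

We have gcd(35, 119) = 7 > 1. Taking x_1 = 0 and x_2 = 17: h(0) = 107 and h(17) = 35·17 + 107 = 702 ≡ 107 (mod 119).
So h(0) = h(17) while 0 ≠ 17, thus h is not injective, hence not bijective.
Since h is not bijective, we find the least positive k with h(k) = h(0): this means 35k ≡ 0 (mod 119), i.e. 119 ∣ 35k. Since gcd(35, 119) = 7, dividing through by 7 this holds exactly when 17 ∣ 5k, and as gcd(5, 17) = 1, exactly when 17 ∣ k.
The smallest positive such k is 17.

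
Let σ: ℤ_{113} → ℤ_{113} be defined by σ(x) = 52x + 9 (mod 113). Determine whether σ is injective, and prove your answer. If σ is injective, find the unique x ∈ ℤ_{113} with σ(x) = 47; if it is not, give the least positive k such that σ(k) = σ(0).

92

Recall that σ is injective if σ(a) = σ(b) implies a = b.
If σ(a) = σ(b), then 52a ≡ 52b (mod 113). Because gcd(52, 113) = 1, we may cancel 52 to get a ≡ b (mod 113).
Thus σ is injective.
We now compute 52⁻¹ mod 113 explicitly. Euclid's algorithm: 113 = 2·52 + 9, 52 = 5·9 + 7, 9 = 1·7 + 2, 7 = 3·2 + 1; back-substituting gives 1 = 50·52 − 23·113, so 52⁻¹ ≡ 50 (mod 113).
Since σ is injective, we compute σ⁻¹(47): solve 52x + 9 ≡ 47 (mod 113), i.e. 52x ≡ 38 (mod 113).
Multiplying by 52⁻¹ = 50 gives x ≡ 50·38 = 1900 = 16·113 + 92 ≡ 92 (mod 113).
Check: σ(92) = 52·92 + 9 = 4793 = 42·113 + 47 ≡ 47 (mod 113).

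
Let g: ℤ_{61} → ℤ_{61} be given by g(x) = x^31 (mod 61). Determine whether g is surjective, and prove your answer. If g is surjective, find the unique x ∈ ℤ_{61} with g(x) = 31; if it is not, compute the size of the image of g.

30

Since 61 is prime, the nonzero elements of ℤ_{61} form a cyclic group of order 60.
As gcd(31, 60) = 1, raising to the 31st power is a bijection on this group: if s^31 ≡ t^31 then (st^{−1})^31 = 1, and the only element of order dividing gcd(31, 60) = 1 is 1, so s = t.
With g(0) = 0 this makes g injective on all of ℤ_{61}, hence bijective (finite equal-size domain and codomain). In particular g is surjective.
Since g is surjective, we find the preimage of 31. The inverse of x ↦ x^31 on (ℤ_{61})^× is x ↦ x^31, because 31·31 = 961 = 16·60 + 1 ≡ 1 (mod 60) and x^{60} = 1 for x ≠ 0 (Fermat). So g⁻¹(31) = 31^31 mod 61.
Repeated squaring mod 61: 31^1 ≡ 31, 31^2 ≡ 31² = 961 ≡ 46, 31^4 ≡ 46² = 2116 ≡ 42, 31^8 ≡ 42² = 1764 ≡ 56, 31^16 ≡ 56² = 3136 ≡ 25. Since 31 = 16 + 8 + 4 + 2 + 1, 31^31 ≡ 25·56·42·46·31: 25·56 = 1400 ≡ 58, then 58·42 = 2436 ≡ 57, then 57·46 = 2622 ≡ 60, then 60·31 = 1860 ≡ 30. So 31^31 ≡ 30 (mod 61).
Hence g⁻¹(31) = 30.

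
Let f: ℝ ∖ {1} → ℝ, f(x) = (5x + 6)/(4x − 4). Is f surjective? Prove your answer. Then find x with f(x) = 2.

If f(x) = 5/4, cross-multiplying gives 4(5x + 6) = 5(4x − 4), which simplifies to 24 = −20 — false.  So 5/4 has no preimage and f is not surjective.
Solving f(x) = 2: cross-multiplying gives 5x + 6 = 2(4x − 4), which rearranges to −3x = −14, so x = 14/3.

14/3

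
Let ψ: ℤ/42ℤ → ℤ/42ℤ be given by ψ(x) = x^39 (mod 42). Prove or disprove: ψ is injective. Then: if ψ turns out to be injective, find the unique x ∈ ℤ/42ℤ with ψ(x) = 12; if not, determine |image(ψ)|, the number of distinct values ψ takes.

ψ(2): Repeated squaring mod 42: 2^1 ≡ 2, 2^2 ≡ 2² = 4, 2^4 ≡ 4² = 16, 2^8 ≡ 16² = 256 ≡ 4, 2^16 ≡ 4² = 16, 2^32 ≡ 16² = 256 ≡ 4. Since 39 = 32 + 4 + 2 + 1, 2^39 ≡ 4·16·4·2: 4·16 = 64 ≡ 22, then 22·4 = 88 ≡ 4, then 4·2 = 8. So 2^39 ≡ 8 (mod 42).
ψ(8): Repeated squaring mod 42: 8^1 ≡ 8, 8^2 ≡ 8² = 64 ≡ 22, 8^4 ≡ 22² = 484 ≡ 22, 8^8 ≡ 22² = 484 ≡ 22, 8^16 ≡ 22² = 484 ≡ 22, 8^32 ≡ 22² = 484 ≡ 22. Since 39 = 32 + 4 + 2 + 1, 8^39 ≡ 22·22·22·8: 22·22 = 484 ≡ 22, then 22·22 = 484 ≡ 22, then 22·8 = 176 ≡ 8. So 8^39 ≡ 8 (mod 42).
So ψ(2) = ψ(8) = 8 while 2 ≠ 8, so ψ is not injective.
Since ψ is not injective, we determine |image(ψ)|. Computing x^39 mod 42 for each x (by repeated squaring, reducing mod 42 at every step), the values ψ(0), ψ(1), …, ψ(41) are: 0, 1, 8, 27, 22, 41, 6, 7, 8, 15, 34, 29, 6, 13, 14, 15, 22, 41, 36, 13, 20, 21, 22, 29, 6, 1, 20, 27, 28, 29, 36, 13, 8, 27, 34, 35, 36, 1, 20, 15, 34, 41.
The distinct values are {0, 1, 6, 7, 8, 13, 14, 15, 20, 21, 22, 27, 28, 29, 34, 35, 36, 41}; there are 18 of them.

18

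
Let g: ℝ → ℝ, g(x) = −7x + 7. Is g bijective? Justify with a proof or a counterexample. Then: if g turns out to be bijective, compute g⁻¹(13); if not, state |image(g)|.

Recall: injectivity means: for all s, t in the domain, g(s) = g(t) implies s = t.
Suppose g(s) = g(t). Then −7s + 7 = −7t + 7, therefore −7s = −7t, therefore s = t.
For any y ∈ ℝ, x = (y − 7)/(−7) satisfies g(x) = y.
Hence g is bijective.
Since g is bijective, we compute g⁻¹(13) = (13 − 7)/(−7) = −6/7.

-6/7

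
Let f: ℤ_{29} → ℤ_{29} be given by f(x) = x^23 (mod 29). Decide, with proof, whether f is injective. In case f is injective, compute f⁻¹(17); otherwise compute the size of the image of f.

Since 29 is prime, the nonzero elements of ℤ_{29} form a cyclic group of order 28.
As gcd(23, 28) = 1, raising to the 23rd power is a bijection on this group: if a^23 ≡ b^23 then (ab^{−1})^23 = 1, and the only element of order dividing gcd(23, 28) = 1 is 1, so a = b.
With f(0) = 0 this makes f injective on all of ℤ_{29}, hence bijective (finite equal-size domain and codomain). In particular f is injective.
Since f is injective, we find the preimage of 17. The inverse of x ↦ x^23 on (ℤ_{29})^× is x ↦ x^11, because 23·11 = 253 = 9·28 + 1 ≡ 1 (mod 28) and x^{28} = 1 for x ≠ 0 (Fermat). So f⁻¹(17) = 17^11 mod 29.
Repeated squaring mod 29: 17^1 ≡ 17, 17^2 ≡ 17² = 289 ≡ 28, 17^4 ≡ 28² = 784 ≡ 1, 17^8 ≡ 1² = 1. Since 11 = 8 + 2 + 1, 17^11 ≡ 1·28·17: 1·28 = 28, then 28·17 = 476 ≡ 12. So 17^11 ≡ 12 (mod 29).
Hence f⁻¹(17) = 12.

12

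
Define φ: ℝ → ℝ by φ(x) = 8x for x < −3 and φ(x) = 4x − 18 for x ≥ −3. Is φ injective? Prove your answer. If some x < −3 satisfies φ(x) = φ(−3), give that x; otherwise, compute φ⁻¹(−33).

Both pieces are strictly increasing (slopes 8 and 4), so each is injective on its own interval.
The left piece maps (−∞, −3) onto (−∞, −24); the right piece maps [−3, ∞) onto [−30, ∞).
These images overlap. In particular φ(−3) = −30 (right piece), and solving 8x = −30 on the left piece gives x = −15/4 < −3.
So φ(−15/4) = φ(−3) with −15/4 ≠ −3, and φ is not injective. This x = −15/4 is the requested value below −3.

-15/4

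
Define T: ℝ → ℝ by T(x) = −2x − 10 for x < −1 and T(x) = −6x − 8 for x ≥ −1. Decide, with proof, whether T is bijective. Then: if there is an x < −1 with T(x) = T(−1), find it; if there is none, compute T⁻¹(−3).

-4

Both pieces are strictly decreasing (slopes −2 and −6), so each is injective on its own interval.
The left piece maps (−∞, −1) onto (−8, ∞); the right piece maps [−1, ∞) onto (−∞, −2].
These images overlap. In particular T(−1) = −2 (right piece), and solving −2x − 10 = −2 on the left piece gives x = −4 < −1.
So T(−4) = T(−1) with −4 ≠ −1, and T is not injective, hence not bijective. This x = −4 is the requested value below −1.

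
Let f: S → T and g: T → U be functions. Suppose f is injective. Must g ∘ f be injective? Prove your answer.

No. Take S = T = U = {1, 2}, f = identity (injective), and g(x) = 1 for every x.
Then (g ∘ f)(1) = 1 = (g ∘ f)(2) with 1 ≠ 2, so g ∘ f is not injective.

not injective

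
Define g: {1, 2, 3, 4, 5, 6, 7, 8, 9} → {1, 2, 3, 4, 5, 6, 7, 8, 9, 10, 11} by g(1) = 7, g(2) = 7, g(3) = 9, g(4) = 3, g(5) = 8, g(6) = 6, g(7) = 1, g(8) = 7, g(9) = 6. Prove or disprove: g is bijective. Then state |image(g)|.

g(1) = 7 = g(2) with 1 ≠ 2, so g is not injective, hence not bijective.
The image of g is {1, 3, 6, 7, 8, 9}, which has 6 elements.

6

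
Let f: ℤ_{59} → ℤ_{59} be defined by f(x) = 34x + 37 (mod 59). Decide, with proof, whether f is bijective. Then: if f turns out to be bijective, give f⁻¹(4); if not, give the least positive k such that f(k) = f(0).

32

Recall that injectivity means: for all s, t in the domain, f(s) = f(t) implies s = t.
If f(s) = f(t), then 34s ≡ 34t (mod 59). Because gcd(34, 59) = 1, we may cancel 34 to get s ≡ t (mod 59).
We now compute 34⁻¹ mod 59 explicitly. Euclid's algorithm: 59 = 1·34 + 25, 34 = 1·25 + 9, 25 = 2·9 + 7, 9 = 1·7 + 2, 7 = 3·2 + 1; back-substituting gives 1 = 33·34 − 19·59, so 34⁻¹ ≡ 33 (mod 59).
For any y ∈ ℤ_{59}, x = 33(y − 37) mod 59 satisfies f(x) = 34·33(y − 37) + 37 ≡ y (since 34·33 ≡ 1 mod 59). So every y has a preimage.
Hence f is bijective.
Since f is bijective, we compute f⁻¹(4): solve 34x + 37 ≡ 4 (mod 59), i.e. 34x ≡ 26 (mod 59).
Multiplying by 34⁻¹ = 33 gives x ≡ 33·26 = 858 = 14·59 + 32 ≡ 32 (mod 59).
Check: f(32) = 34·32 + 37 = 1125 = 19·59 + 4 ≡ 4 (mod 59).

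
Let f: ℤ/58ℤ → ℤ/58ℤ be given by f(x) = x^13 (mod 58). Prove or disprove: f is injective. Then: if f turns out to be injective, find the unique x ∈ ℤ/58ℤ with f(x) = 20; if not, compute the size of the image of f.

Computing x^13 mod 58 for each x (by repeated squaring, reducing mod 58 at every step), the values f(0), f(1), …, f(57) are: 0, 1, 14, 19, 22, 35, 34, 25, 18, 13, 26, 21, 12, 9, 2, 27, 20, 17, 8, 3, 16, 11, 4, 53, 52, 7, 10, 15, 28, 29, 30, 43, 48, 51, 6, 5, 54, 47, 42, 55, 50, 41, 38, 31, 56, 49, 46, 37, 32, 45, 40, 33, 24, 23, 36, 39, 44, 57.
Every element of ℤ/58ℤ appears exactly once in this list, so f is a bijection, and in particular injective.
Since f is injective, we read off the preimage of 20 from the same table: f(16) = 20, so f⁻¹(20) = 16.

16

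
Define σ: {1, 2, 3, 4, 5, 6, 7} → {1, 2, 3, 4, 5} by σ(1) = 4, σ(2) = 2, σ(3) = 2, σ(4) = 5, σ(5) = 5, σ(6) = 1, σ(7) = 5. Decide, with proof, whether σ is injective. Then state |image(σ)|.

4

σ(2) = 2 = σ(3) with 2 ≠ 3, so σ is not injective.
The image of σ is {1, 2, 4, 5}, which has 4 elements.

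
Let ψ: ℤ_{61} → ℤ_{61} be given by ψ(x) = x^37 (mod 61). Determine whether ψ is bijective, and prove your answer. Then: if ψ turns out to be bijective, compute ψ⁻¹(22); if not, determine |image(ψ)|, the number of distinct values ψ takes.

15

Since 61 is prime, the nonzero elements of ℤ_{61} form a cyclic group of order 60.
As gcd(37, 60) = 1, raising to the 37th power is a bijection on this group: if u^37 ≡ v^37 then (uv^{−1})^37 = 1, and the only element of order dividing gcd(37, 60) = 1 is 1, so u = v.
With ψ(0) = 0 this makes ψ injective on all of ℤ_{61}, hence bijective (finite equal-size domain and codomain). In particular ψ is bijective.
Since ψ is bijective, we find the preimage of 22. The inverse of x ↦ x^37 on (ℤ_{61})^× is x ↦ x^13, because 37·13 = 481 = 8·60 + 1 ≡ 1 (mod 60) and x^{60} = 1 for x ≠ 0 (Fermat). So ψ⁻¹(22) = 22^13 mod 61.
Repeated squaring mod 61: 22^1 ≡ 22, 22^2 ≡ 22² = 484 ≡ 57, 22^4 ≡ 57² = 3249 ≡ 16, 22^8 ≡ 16² = 256 ≡ 12. Since 13 = 8 + 4 + 1, 22^13 ≡ 12·16·22: 12·16 = 192 ≡ 9, then 9·22 = 198 ≡ 15. So 22^13 ≡ 15 (mod 61).
Hence ψ⁻¹(22) = 15.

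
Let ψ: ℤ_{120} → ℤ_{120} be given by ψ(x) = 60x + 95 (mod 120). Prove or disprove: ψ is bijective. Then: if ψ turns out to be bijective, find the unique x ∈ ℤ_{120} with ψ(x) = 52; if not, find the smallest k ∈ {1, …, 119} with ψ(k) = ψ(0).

We have gcd(60, 120) = 60 > 1. Taking a = 0 and b = 2: ψ(0) = 95 and ψ(2) = 60·2 + 95 = 215 ≡ 95 (mod 120).
So ψ(0) = ψ(2) while 0 ≠ 2, thus ψ is not injective, hence not bijective.
Since ψ is not bijective, we find the least positive k with ψ(k) = ψ(0): this means 60k ≡ 0 (mod 120), i.e. 120 ∣ 60k. Since gcd(60, 120) = 60, dividing through by 60 this holds exactly when 2 ∣ k.
The smallest positive such k is 2.

2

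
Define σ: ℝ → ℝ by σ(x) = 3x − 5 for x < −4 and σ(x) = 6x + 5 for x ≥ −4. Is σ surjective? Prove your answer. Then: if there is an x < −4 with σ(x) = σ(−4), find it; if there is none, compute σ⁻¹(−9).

Both pieces are strictly increasing (slopes 3 and 6), so each is injective on its own interval.
The left piece maps (−∞, −4) onto (−∞, −17); the right piece maps [−4, ∞) onto [−19, ∞).
The union (−∞, −17) ∪ [−19, ∞) covers ℝ, so σ is surjective.
For the follow-up: the images overlap, so an x < −4 with σ(x) = σ(−4) exists. σ(−4) = −19; solving 3x − 5 = −19 for x < −4 gives x = (−19 + 5)/3 = −14/3.

-14/3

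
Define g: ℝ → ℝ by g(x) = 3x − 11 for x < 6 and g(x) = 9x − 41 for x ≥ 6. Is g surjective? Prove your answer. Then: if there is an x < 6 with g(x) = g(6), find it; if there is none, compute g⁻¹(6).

Both pieces are strictly increasing (slopes 3 and 9), so each is injective on its own interval.
The left piece maps (−∞, 6) onto (−∞, 7); the right piece maps [6, ∞) onto [13, ∞).
The union (−∞, 7) ∪ [13, ∞) omits the interval between 7 and 13; in particular 7 has no preimage. So g is not surjective.
Because the two images are disjoint, no x < 6 has g(x) = g(6), so we compute g⁻¹(6): 6 lies in (−∞, 7), so solve 3x − 11 = 6: x = (6 + 11)/3 = 17/3.

17/3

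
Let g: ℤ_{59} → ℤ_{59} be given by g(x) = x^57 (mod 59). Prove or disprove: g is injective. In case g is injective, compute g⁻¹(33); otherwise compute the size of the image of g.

34

Since 59 is prime, the nonzero elements of ℤ_{59} form a cyclic group of order 58.
As gcd(57, 58) = 1, raising to the 57th power is a bijection on this group: if x_1^57 ≡ x_2^57 then (x_1x_2^{−1})^57 = 1, and the only element of order dividing gcd(57, 58) = 1 is 1, so x_1 = x_2.
With g(0) = 0 this makes g injective on all of ℤ_{59}, hence bijective (finite equal-size domain and codomain). In particular g is injective.
Since g is injective, we find the preimage of 33. The inverse of x ↦ x^57 on (ℤ_{59})^× is x ↦ x^57, because 57·57 = 3249 = 56·58 + 1 ≡ 1 (mod 58) and x^{58} = 1 for x ≠ 0 (Fermat). So g⁻¹(33) = 33^57 mod 59.
Repeated squaring mod 59: 33^1 ≡ 33, 33^2 ≡ 33² = 1089 ≡ 27, 33^4 ≡ 27² = 729 ≡ 21, 33^8 ≡ 21² = 441 ≡ 28, 33^16 ≡ 28² = 784 ≡ 17, 33^32 ≡ 17² = 289 ≡ 53. Since 57 = 32 + 16 + 8 + 1, 33^57 ≡ 53·17·28·33: 53·17 = 901 ≡ 16, then 16·28 = 448 ≡ 35, then 35·33 = 1155 ≡ 34. So 33^57 ≡ 34 (mod 59).
Hence g⁻¹(33) = 34.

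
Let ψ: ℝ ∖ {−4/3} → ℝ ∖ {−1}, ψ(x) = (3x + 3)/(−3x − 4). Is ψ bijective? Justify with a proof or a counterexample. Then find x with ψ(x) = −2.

-5/3

Suppose ψ(x_1) = ψ(x_2). Cross-multiplying: (3x_1 + 3)(−3x_2 − 4) = (3x_2 + 3)(−3x_1 − 4).
Expanding both sides and cancelling the symmetric terms leaves −3·(x_1 − x_2) = 0. Since −3 ≠ 0, x_1 = x_2. Hence ψ is injective.
For any y ≠ −1, solving y(−3x − 4) = 3x + 3 for x gives a well-defined x ≠ −4/3. So ψ is surjective.
Hence ψ is bijective.
Solving ψ(x) = −2: cross-multiplying gives 3x + 3 = −2(−3x − 4), which rearranges to −3x = 5, so x = −5/3.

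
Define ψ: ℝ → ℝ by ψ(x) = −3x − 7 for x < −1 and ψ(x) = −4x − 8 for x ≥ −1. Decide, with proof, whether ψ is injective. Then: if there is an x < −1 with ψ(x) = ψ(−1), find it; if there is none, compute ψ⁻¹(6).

Both pieces are strictly decreasing (slopes −3 and −4), so each is injective on its own interval.
The left piece maps (−∞, −1) onto (−4, ∞); the right piece maps [−1, ∞) onto (−∞, −4].
These images are disjoint, so no value is attained by both pieces. Thus ψ is injective.
Because the two images are disjoint, no x < −1 has ψ(x) = ψ(−1), so we compute ψ⁻¹(6): 6 lies in (−4, ∞), so solve −3x − 7 = 6: x = (6 + 7)/(−3) = −13/3.

-13/3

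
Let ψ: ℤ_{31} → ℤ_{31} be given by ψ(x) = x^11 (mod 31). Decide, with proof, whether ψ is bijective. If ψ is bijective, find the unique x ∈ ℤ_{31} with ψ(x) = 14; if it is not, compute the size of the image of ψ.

9

Since 31 is prime, the nonzero elements of ℤ_{31} form a cyclic group of order 30.
As gcd(11, 30) = 1, raising to the 11th power is a bijection on this group: if x_1^11 ≡ x_2^11 then (x_1x_2^{−1})^11 = 1, and the only element of order dividing gcd(11, 30) = 1 is 1, so x_1 = x_2.
With ψ(0) = 0 this makes ψ injective on all of ℤ_{31}, hence bijective (finite equal-size domain and codomain). In particular ψ is bijective.
Since ψ is bijective, we find the preimage of 14. The inverse of x ↦ x^11 on (ℤ_{31})^× is x ↦ x^11, because 11·11 = 121 = 4·30 + 1 ≡ 1 (mod 30) and x^{30} = 1 for x ≠ 0 (Fermat). So ψ⁻¹(14) = 14^11 mod 31.
Repeated squaring mod 31: 14^1 ≡ 14, 14^2 ≡ 14² = 196 ≡ 10, 14^4 ≡ 10² = 100 ≡ 7, 14^8 ≡ 7² = 49 ≡ 18. Since 11 = 8 + 2 + 1, 14^11 ≡ 18·10·14: 18·10 = 180 ≡ 25, then 25·14 = 350 ≡ 9. So 14^11 ≡ 9 (mod 31).
Hence ψ⁻¹(14) = 9.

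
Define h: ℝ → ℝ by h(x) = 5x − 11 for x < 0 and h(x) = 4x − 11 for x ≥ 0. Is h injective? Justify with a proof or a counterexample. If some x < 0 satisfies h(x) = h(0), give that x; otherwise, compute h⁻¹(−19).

Both pieces are strictly increasing (slopes 5 and 4), so each is injective on its own interval.
The left piece maps (−∞, 0) onto (−∞, −11); the right piece maps [0, ∞) onto [−11, ∞).
These images are disjoint, so no value is attained by both pieces. Hence h is injective.
Because the two images are disjoint, no x < 0 has h(x) = h(0), so we compute h⁻¹(−19): −19 lies in (−∞, −11), so solve 5x − 11 = −19: x = (−19 + 11)/5 = −8/5.

-8/5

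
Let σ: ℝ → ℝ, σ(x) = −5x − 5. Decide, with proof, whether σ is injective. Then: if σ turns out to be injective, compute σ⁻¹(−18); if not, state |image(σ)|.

13/5

Suppose σ(a) = σ(b). Then −5a − 5 = −5b − 5, hence −5a = −5b, hence a = b.
So σ is injective.
Since σ is injective, we compute σ⁻¹(−18) = (−18 + 5)/(−5) = 13/5.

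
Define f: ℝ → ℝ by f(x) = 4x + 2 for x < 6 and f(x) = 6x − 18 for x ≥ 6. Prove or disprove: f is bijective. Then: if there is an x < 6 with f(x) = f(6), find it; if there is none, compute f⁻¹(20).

Both pieces are strictly increasing (slopes 4 and 6), so each is injective on its own interval.
The left piece maps (−∞, 6) onto (−∞, 26); the right piece maps [6, ∞) onto [18, ∞).
These images overlap. In particular f(6) = 18 (right piece), and solving 4x + 2 = 18 on the left piece gives x = 4 < 6.
So f(4) = f(6) with 4 ≠ 6, and f is not injective, hence not bijective. This x = 4 is the requested value below 6.

4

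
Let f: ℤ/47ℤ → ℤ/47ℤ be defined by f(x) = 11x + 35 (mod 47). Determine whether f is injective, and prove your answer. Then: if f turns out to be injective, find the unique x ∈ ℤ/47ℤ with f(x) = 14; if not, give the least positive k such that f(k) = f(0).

Suppose f(x_1) = f(x_2) in ℤ/47ℤ. Then 11x_1 + 35 ≡ 11x_2 + 35 (mod 47), hence 11(x_1 − x_2) ≡ 0 (mod 47).
Since gcd(11, 47) = 1, 11 is invertible modulo 47, so x_1 − x_2 ≡ 0 (mod 47), i.e. x_1 = x_2.
So f is injective.
We now compute 11⁻¹ mod 47 explicitly. Euclid's algorithm: 47 = 4·11 + 3, 11 = 3·3 + 2, 3 = 1·2 + 1; back-substituting gives 1 = 30·11 − 7·47, so 11⁻¹ ≡ 30 (mod 47).
Since f is injective, we find f⁻¹(14): we need 11x ≡ 14 − 35 ≡ 26 (mod 47). Using 11⁻¹ = 30: x ≡ 30·26 = 780 = 16·47 + 28, so x = 28.
Check: f(28) = 11·28 + 35 = 343 = 7·47 + 14 ≡ 14 (mod 47).

28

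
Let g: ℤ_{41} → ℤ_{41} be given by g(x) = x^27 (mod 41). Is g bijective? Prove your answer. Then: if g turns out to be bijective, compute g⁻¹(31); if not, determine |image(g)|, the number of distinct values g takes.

25

Since 41 is prime, the nonzero elements of ℤ_{41} form a cyclic group of order 40.
As gcd(27, 40) = 1, raising to the 27th power is a bijection on this group: if a^27 ≡ b^27 then (ab^{−1})^27 = 1, and the only element of order dividing gcd(27, 40) = 1 is 1, so a = b.
With g(0) = 0 this makes g injective on all of ℤ_{41}, hence bijective (finite equal-size domain and codomain). In particular g is bijective.
Since g is bijective, we find the preimage of 31. The inverse of x ↦ x^27 on (ℤ_{41})^× is x ↦ x^3, because 27·3 = 81 = 2·40 + 1 ≡ 1 (mod 40) and x^{40} = 1 for x ≠ 0 (Fermat). So g⁻¹(31) = 31^3 mod 41.
Repeated squaring mod 41: 31^1 ≡ 31, 31^2 ≡ 31² = 961 ≡ 18. Since 3 = 2 + 1, 31^3 ≡ 18·31: 18·31 = 558 ≡ 25. So 31^3 ≡ 25 (mod 41).
Hence g⁻¹(31) = 25.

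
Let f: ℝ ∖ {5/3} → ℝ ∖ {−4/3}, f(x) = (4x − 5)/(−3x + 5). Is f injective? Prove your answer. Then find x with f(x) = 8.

45/28

Suppose f(a) = f(b). Cross-multiplying: (4a − 5)(−3b + 5) = (4b − 5)(−3a + 5).
Expanding both sides and cancelling the symmetric terms leaves 5·(a − b) = 0. Since 5 ≠ 0, a = b. Hence f is injective.
Solving f(x) = 8: cross-multiplying gives 4x − 5 = 8(−3x + 5), which rearranges to 28x = 45, so x = 45/28.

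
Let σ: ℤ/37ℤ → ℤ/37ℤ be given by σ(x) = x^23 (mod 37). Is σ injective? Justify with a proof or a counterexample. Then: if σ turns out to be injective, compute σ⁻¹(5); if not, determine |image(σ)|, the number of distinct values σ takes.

Since 37 is prime, the nonzero elements of ℤ/37ℤ form a cyclic group of order 36.
As gcd(23, 36) = 1, raising to the 23rd power is a bijection on this group: if a^23 ≡ b^23 then (ab^{−1})^23 = 1, and the only element of order dividing gcd(23, 36) = 1 is 1, so a = b.
With σ(0) = 0 this makes σ injective on all of ℤ/37ℤ, hence bijective (finite equal-size domain and codomain). In particular σ is injective.
Since σ is injective, we find the preimage of 5. The inverse of x ↦ x^23 on (ℤ/37ℤ)^× is x ↦ x^11, because 23·11 = 253 = 7·36 + 1 ≡ 1 (mod 36) and x^{36} = 1 for x ≠ 0 (Fermat). So σ⁻¹(5) = 5^11 mod 37.
Repeated squaring mod 37: 5^1 ≡ 5, 5^2 ≡ 5² = 25, 5^4 ≡ 25² = 625 ≡ 33, 5^8 ≡ 33² = 1089 ≡ 16. Since 11 = 8 + 2 + 1, 5^11 ≡ 16·25·5: 16·25 = 400 ≡ 30, then 30·5 = 150 ≡ 2. So 5^11 ≡ 2 (mod 37).
Hence σ⁻¹(5) = 2.

2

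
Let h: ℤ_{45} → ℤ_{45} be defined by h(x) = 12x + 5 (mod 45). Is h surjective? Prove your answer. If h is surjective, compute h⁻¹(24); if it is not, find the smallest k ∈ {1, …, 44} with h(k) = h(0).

Recall that h is surjective if every y in the codomain equals h(x) for some x in the domain.
Since gcd(12, 45) = 3, we have 12x ≡ 0 (mod 3) for all x, so h(x) ≡ 2 (mod 3).
But 0 ≢ 2 (mod 3), so 0 ∈ ℤ_{45} has no preimage. Thus h is not surjective.
Since h is not surjective, we find the least positive k with h(k) = h(0): this means 12k ≡ 0 (mod 45), i.e. 45 ∣ 12k. Since gcd(12, 45) = 3, dividing through by 3 this holds exactly when 15 ∣ 4k, and as gcd(4, 15) = 1, exactly when 15 ∣ k.
The smallest positive such k is 15.

15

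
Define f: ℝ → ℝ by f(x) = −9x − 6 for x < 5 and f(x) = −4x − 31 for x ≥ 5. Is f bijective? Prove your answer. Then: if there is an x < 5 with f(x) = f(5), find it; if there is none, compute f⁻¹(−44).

Both pieces are strictly decreasing (slopes −9 and −4), so each is injective on its own interval.
The left piece maps (−∞, 5) onto (−51, ∞); the right piece maps [5, ∞) onto (−∞, −51].
Since −51 = −51, the images partition ℝ: f is injective and surjective, hence bijective.
Because the two images are disjoint, no x < 5 has f(x) = f(5), so we compute f⁻¹(−44): −44 lies in (−51, ∞), so solve −9x − 6 = −44: x = (−44 + 6)/(−9) = 38/9.

38/9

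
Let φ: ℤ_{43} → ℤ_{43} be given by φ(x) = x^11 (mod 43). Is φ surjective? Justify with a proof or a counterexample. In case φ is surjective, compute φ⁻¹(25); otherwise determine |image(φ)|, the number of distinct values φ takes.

Since 43 is prime, the nonzero elements of ℤ_{43} form a cyclic group of order 42.
As gcd(11, 42) = 1, raising to the 11th power is a bijection on this group: if u^11 ≡ v^11 then (uv^{−1})^11 = 1, and the only element of order dividing gcd(11, 42) = 1 is 1, so u = v.
With φ(0) = 0 this makes φ injective on all of ℤ_{43}, hence bijective (finite equal-size domain and codomain). In particular φ is surjective.
Since φ is surjective, we find the preimage of 25. The inverse of x ↦ x^11 on (ℤ_{43})^× is x ↦ x^23, because 11·23 = 253 = 6·42 + 1 ≡ 1 (mod 42) and x^{42} = 1 for x ≠ 0 (Fermat). So φ⁻¹(25) = 25^23 mod 43.
Repeated squaring mod 43: 25^1 ≡ 25, 25^2 ≡ 25² = 625 ≡ 23, 25^4 ≡ 23² = 529 ≡ 13, 25^8 ≡ 13² = 169 ≡ 40, 25^16 ≡ 40² = 1600 ≡ 9. Since 23 = 16 + 4 + 2 + 1, 25^23 ≡ 9·13·23·25: 9·13 = 117 ≡ 31, then 31·23 = 713 ≡ 25, then 25·25 = 625 ≡ 23. So 25^23 ≡ 23 (mod 43).
Hence φ⁻¹(25) = 23.

23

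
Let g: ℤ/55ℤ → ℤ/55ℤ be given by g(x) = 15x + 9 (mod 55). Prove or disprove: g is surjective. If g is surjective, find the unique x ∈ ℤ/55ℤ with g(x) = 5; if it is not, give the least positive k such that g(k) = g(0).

Since gcd(15, 55) = 5, we have 15x ≡ 0 (mod 5) for all x, so g(x) ≡ 4 (mod 5).
But 0 ≢ 4 (mod 5), so 0 ∈ ℤ/55ℤ has no preimage. Therefore g is not surjective.
Since g is not surjective, we find the least positive k with g(k) = g(0): this means 15k ≡ 0 (mod 55), i.e. 55 ∣ 15k. Since gcd(15, 55) = 5, dividing through by 5 this holds exactly when 11 ∣ 3k, and as gcd(3, 11) = 1, exactly when 11 ∣ k.
The smallest positive such k is 11.

11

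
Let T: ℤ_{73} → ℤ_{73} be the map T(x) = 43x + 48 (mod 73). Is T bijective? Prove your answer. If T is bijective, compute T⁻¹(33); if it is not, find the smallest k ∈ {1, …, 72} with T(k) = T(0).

37

Suppose T(u) = T(v) in ℤ_{73}. Then 43u + 48 ≡ 43v + 48 (mod 73), so 43(u − v) ≡ 0 (mod 73).
Since gcd(43, 73) = 1, 43 is invertible modulo 73, thus u − v ≡ 0 (mod 73), i.e. u = v.
We now compute 43⁻¹ mod 73 explicitly. Euclid's algorithm: 73 = 1·43 + 30, 43 = 1·30 + 13, 30 = 2·13 + 4, 13 = 3·4 + 1; back-substituting gives 1 = 17·43 − 10·73, so 43⁻¹ ≡ 17 (mod 73).
For any y ∈ ℤ_{73}, x = 17(y − 48) mod 73 satisfies T(x) = 43·17(y − 48) + 48 ≡ y (since 43·17 ≡ 1 mod 73). So every y has a preimage.
Therefore T is bijective.
Since T is bijective, we find T⁻¹(33): we need 43x ≡ 33 − 48 ≡ 58 (mod 73). Using 43⁻¹ = 17: x ≡ 17·58 = 986 = 13·73 + 37, so x = 37.
Check: T(37) = 43·37 + 48 = 1639 = 22·73 + 33 ≡ 33 (mod 73).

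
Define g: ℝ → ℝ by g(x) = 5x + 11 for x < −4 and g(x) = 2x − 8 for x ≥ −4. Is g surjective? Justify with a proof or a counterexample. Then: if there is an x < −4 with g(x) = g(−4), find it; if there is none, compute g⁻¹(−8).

Both pieces are strictly increasing (slopes 5 and 2), so each is injective on its own interval.
The left piece maps (−∞, −4) onto (−∞, −9); the right piece maps [−4, ∞) onto [−16, ∞).
The union (−∞, −9) ∪ [−16, ∞) covers ℝ, so g is surjective.
For the follow-up: the images overlap, so an x < −4 with g(x) = g(−4) exists. g(−4) = −16; solving 5x + 11 = −16 for x < −4 gives x = (−16 − 11)/5 = −27/5.

-27/5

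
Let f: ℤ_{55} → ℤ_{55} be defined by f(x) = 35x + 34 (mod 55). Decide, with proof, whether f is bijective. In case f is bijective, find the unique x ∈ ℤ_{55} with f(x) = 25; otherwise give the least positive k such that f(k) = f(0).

11

We have gcd(35, 55) = 5 > 1. Taking s = 0 and t = 11: f(0) = 34 and f(11) = 35·11 + 34 = 419 ≡ 34 (mod 55).
So f(0) = f(11) while 0 ≠ 11, therefore f is not injective, hence not bijective.
Since f is not bijective, we find the least positive k with f(k) = f(0): this means 35k ≡ 0 (mod 55), i.e. 55 ∣ 35k. Since gcd(35, 55) = 5, dividing through by 5 this holds exactly when 11 ∣ 7k, and as gcd(7, 11) = 1, exactly when 11 ∣ k.
The smallest positive such k is 11.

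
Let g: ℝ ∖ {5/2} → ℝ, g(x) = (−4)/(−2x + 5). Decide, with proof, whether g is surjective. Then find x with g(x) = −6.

If g(x) = 0, cross-multiplying gives −2(−4) = 0(−2x + 5), which simplifies to 8 = 0 — false.  So 0 has no preimage and g is not surjective.
Solving g(x) = −6: cross-multiplying gives −4 = −6(−2x + 5), which rearranges to −12x = −26, so x = 13/6.

13/6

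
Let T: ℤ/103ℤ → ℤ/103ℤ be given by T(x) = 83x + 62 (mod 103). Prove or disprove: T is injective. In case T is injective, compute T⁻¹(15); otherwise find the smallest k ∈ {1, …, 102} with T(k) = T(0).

59

Recall that injectivity means: for all a, b in the domain, T(a) = T(b) implies a = b.
Suppose T(a) = T(b) in ℤ/103ℤ. Then 83a + 62 ≡ 83b + 62 (mod 103), so 83(a − b) ≡ 0 (mod 103).
Since gcd(83, 103) = 1, 83 is invertible modulo 103, thus a − b ≡ 0 (mod 103), i.e. a = b.
Thus T is injective.
We now compute 83⁻¹ mod 103 explicitly. Euclid's algorithm: 103 = 1·83 + 20, 83 = 4·20 + 3, 20 = 6·3 + 2, 3 = 1·2 + 1; back-substituting gives 1 = 36·83 − 29·103, so 83⁻¹ ≡ 36 (mod 103).
Since T is injective, we find T⁻¹(15): we need 83x ≡ 15 − 62 ≡ 56 (mod 103). Using 83⁻¹ = 36: x ≡ 36·56 = 2016 = 19·103 + 59, so x = 59.
Check: T(59) = 83·59 + 62 = 4959 = 48·103 + 15 ≡ 15 (mod 103).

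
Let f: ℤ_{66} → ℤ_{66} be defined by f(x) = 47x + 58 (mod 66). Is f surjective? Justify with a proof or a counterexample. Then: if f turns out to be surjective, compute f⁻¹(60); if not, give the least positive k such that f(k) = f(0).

Recall that f is surjective if every y in the codomain equals f(x) for some x in the domain.
Since gcd(47, 66) = 1, 47 is invertible modulo 66. Euclid's algorithm: 66 = 1·47 + 19, 47 = 2·19 + 9, 19 = 2·9 + 1; back-substituting gives 1 = 59·47 − 42·66, so 47⁻¹ ≡ 59 (mod 66).
For any y ∈ ℤ_{66}, x = 59(y − 58) mod 66 satisfies f(x) = 47·59(y − 58) + 58 ≡ y (since 47·59 ≡ 1 mod 66). So every y has a preimage.
Thus f is surjective.
Since f is surjective, we compute f⁻¹(60): solve 47x + 58 ≡ 60 (mod 66), i.e. 47x ≡ 2 (mod 66).
Multiplying by 47⁻¹ = 59 gives x ≡ 59·2 = 118 = 1·66 + 52 ≡ 52 (mod 66).
Check: f(52) = 47·52 + 58 = 2502 = 37·66 + 60 ≡ 60 (mod 66).

52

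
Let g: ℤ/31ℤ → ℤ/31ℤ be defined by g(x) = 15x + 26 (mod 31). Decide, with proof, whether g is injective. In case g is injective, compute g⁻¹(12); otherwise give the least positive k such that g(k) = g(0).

28

Suppose g(s) = g(t) in ℤ/31ℤ. Then 15s + 26 ≡ 15t + 26 (mod 31), hence 15(s − t) ≡ 0 (mod 31).
Since gcd(15, 31) = 1, 15 is invertible modulo 31, hence s − t ≡ 0 (mod 31), i.e. s = t.
Thus g is injective.
We now compute 15⁻¹ mod 31 explicitly. Euclid's algorithm: 31 = 2·15 + 1; back-substituting gives 1 = 29·15 − 14·31, so 15⁻¹ ≡ 29 (mod 31).
Since g is injective, we compute g⁻¹(12): solve 15x + 26 ≡ 12 (mod 31), i.e. 15x ≡ 17 (mod 31).
Multiplying by 15⁻¹ = 29 gives x ≡ 29·17 = 493 = 15·31 + 28 ≡ 28 (mod 31).
Check: g(28) = 15·28 + 26 = 446 = 14·31 + 12 ≡ 12 (mod 31).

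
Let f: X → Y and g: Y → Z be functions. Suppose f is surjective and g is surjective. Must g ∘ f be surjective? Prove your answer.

surjective

Let c ∈ Z. Since g is surjective, there is b ∈ Y with g(b) = c. Since f is surjective, there is a ∈ X with f(a) = b.
Then (g ∘ f)(a) = g(b) = c. So g ∘ f is surjective.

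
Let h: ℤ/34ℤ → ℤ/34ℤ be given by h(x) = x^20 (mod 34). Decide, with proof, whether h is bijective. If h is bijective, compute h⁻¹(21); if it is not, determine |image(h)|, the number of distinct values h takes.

h(3): Repeated squaring mod 34: 3^1 ≡ 3, 3^2 ≡ 3² = 9, 3^4 ≡ 9² = 81 ≡ 13, 3^8 ≡ 13² = 169 ≡ 33, 3^16 ≡ 33² = 1089 ≡ 1. Since 20 = 16 + 4, 3^20 ≡ 1·13: 1·13 = 13. So 3^20 ≡ 13 (mod 34).
h(5): Repeated squaring mod 34: 5^1 ≡ 5, 5^2 ≡ 5² = 25, 5^4 ≡ 25² = 625 ≡ 13, 5^8 ≡ 13² = 169 ≡ 33, 5^16 ≡ 33² = 1089 ≡ 1. Since 20 = 16 + 4, 5^20 ≡ 1·13: 1·13 = 13. So 5^20 ≡ 13 (mod 34).
So h(3) = h(5) = 13 while 3 ≠ 5, hence h is not injective, hence not bijective.
Since h is not bijective, we determine |image(h)|. Computing x^20 mod 34 for each x (by repeated squaring, reducing mod 34 at every step), the values h(0), h(1), …, h(33) are: 0, 1, 16, 13, 18, 13, 4, 21, 16, 33, 4, 21, 30, 1, 30, 33, 18, 17, 18, 33, 30, 1, 30, 21, 4, 33, 16, 21, 4, 13, 18, 13, 16, 1.
The distinct values are {0, 1, 4, 13, 16, 17, 18, 21, 30, 33}; there are 10 of them.

10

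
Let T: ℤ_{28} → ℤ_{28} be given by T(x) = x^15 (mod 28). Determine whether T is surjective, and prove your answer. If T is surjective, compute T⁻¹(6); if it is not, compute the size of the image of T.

9

T(2): Repeated squaring mod 28: 2^1 ≡ 2, 2^2 ≡ 2² = 4, 2^4 ≡ 4² = 16, 2^8 ≡ 16² = 256 ≡ 4. Since 15 = 8 + 4 + 2 + 1, 2^15 ≡ 4·16·4·2: 4·16 = 64 ≡ 8, then 8·4 = 32 ≡ 4, then 4·2 = 8. So 2^15 ≡ 8 (mod 28).
T(4): Repeated squaring mod 28: 4^1 ≡ 4, 4^2 ≡ 4² = 16, 4^4 ≡ 16² = 256 ≡ 4, 4^8 ≡ 4² = 16. Since 15 = 8 + 4 + 2 + 1, 4^15 ≡ 16·4·16·4: 16·4 = 64 ≡ 8, then 8·16 = 128 ≡ 16, then 16·4 = 64 ≡ 8. So 4^15 ≡ 8 (mod 28).
So T(2) = T(4) = 8 while 2 ≠ 4, thus T is not injective.
A non-injective map from the 28-element set ℤ_{28} to itself takes at most 27 distinct values, so it cannot be surjective. Hence T is not surjective.
Since T is not surjective, we determine |image(T)|. Computing x^15 mod 28 for each x (by repeated squaring, reducing mod 28 at every step), the values T(0), T(1), …, T(27) are: 0, 1, 8, 27, 8, 13, 20, 7, 8, 1, 20, 15, 20, 13, 0, 15, 8, 13, 8, 27, 20, 21, 8, 15, 20, 1, 20, 27.
The distinct values are {0, 1, 7, 8, 13, 15, 20, 21, 27}; there are 9 of them.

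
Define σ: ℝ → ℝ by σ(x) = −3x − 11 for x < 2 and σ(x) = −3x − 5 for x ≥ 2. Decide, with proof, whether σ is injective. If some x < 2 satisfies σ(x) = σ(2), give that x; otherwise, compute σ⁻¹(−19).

Both pieces are strictly decreasing (slopes −3 and −3), so each is injective on its own interval.
The left piece maps (−∞, 2) onto (−17, ∞); the right piece maps [2, ∞) onto (−∞, −11].
These images overlap. In particular σ(2) = −11 (right piece), and solving −3x − 11 = −11 on the left piece gives x = 0 < 2.
So σ(0) = σ(2) with 0 ≠ 2, and σ is not injective. This x = 0 is the requested value below 2.

0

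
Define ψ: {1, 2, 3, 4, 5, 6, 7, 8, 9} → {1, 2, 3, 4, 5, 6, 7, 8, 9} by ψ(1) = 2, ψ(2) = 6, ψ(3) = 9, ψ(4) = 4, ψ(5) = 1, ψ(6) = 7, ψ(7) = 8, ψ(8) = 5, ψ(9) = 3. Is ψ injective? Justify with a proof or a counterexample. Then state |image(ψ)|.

The values ψ(1), …, ψ(9) are 2, 6, 9, 4, 1, 7, 8, 5, 3 — all distinct.
So ψ(a) = ψ(b) only when a = b, and ψ is injective.
The image of ψ is {1, 2, 3, 4, 5, 6, 7, 8, 9}, which has 9 elements.

9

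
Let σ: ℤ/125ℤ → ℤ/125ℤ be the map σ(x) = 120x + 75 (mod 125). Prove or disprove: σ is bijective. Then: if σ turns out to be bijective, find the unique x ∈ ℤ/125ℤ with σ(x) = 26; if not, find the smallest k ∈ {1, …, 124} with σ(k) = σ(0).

25

We have gcd(120, 125) = 5 > 1. Taking x_1 = 0 and x_2 = 25: σ(0) = 75 and σ(25) = 120·25 + 75 = 3075 ≡ 75 (mod 125).
So σ(0) = σ(25) while 0 ≠ 25, hence σ is not injective, hence not bijective.
Since σ is not bijective, we find the least positive k with σ(k) = σ(0): this means 120k ≡ 0 (mod 125), i.e. 125 ∣ 120k. Since gcd(120, 125) = 5, dividing through by 5 this holds exactly when 25 ∣ 24k, and as gcd(24, 25) = 1, exactly when 25 ∣ k.
The smallest positive such k is 25.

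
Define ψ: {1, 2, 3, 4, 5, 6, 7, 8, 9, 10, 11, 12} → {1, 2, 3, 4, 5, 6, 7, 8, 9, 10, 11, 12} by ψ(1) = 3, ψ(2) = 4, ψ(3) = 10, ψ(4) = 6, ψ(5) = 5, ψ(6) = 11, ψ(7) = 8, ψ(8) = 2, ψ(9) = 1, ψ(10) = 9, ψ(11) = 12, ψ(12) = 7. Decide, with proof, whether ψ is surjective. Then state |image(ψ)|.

Every element of the codomain has a preimage: 1 = ψ(9), 2 = ψ(8), 3 = ψ(1), 4 = ψ(2), 5 = ψ(5), 6 = ψ(4), 7 = ψ(12), 8 = ψ(7), 9 = ψ(10), 10 = ψ(3), 11 = ψ(6), 12 = ψ(11).
Thus ψ is surjective.
The image of ψ is {1, 2, 3, 4, 5, 6, 7, 8, 9, 10, 11, 12}, which has 12 elements.

12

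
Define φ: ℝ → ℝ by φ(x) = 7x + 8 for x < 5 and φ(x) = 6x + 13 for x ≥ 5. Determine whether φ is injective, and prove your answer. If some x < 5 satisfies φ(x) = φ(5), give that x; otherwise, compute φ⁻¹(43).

5

Both pieces are strictly increasing (slopes 7 and 6), so each is injective on its own interval.
The left piece maps (−∞, 5) onto (−∞, 43); the right piece maps [5, ∞) onto [43, ∞).
These images are disjoint, so no value is attained by both pieces. Thus φ is injective.
Because the two images are disjoint, no x < 5 has φ(x) = φ(5), so we compute φ⁻¹(43): 43 lies in [43, ∞), so solve 6x + 13 = 43: x = (43 − 13)/6 = 5.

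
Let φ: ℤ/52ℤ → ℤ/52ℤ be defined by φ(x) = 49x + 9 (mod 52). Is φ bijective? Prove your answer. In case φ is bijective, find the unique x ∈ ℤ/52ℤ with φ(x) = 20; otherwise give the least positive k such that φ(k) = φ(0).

If φ(u) = φ(v), then 49u ≡ 49v (mod 52). Because gcd(49, 52) = 1, we may cancel 49 to get u ≡ v (mod 52).
We now compute 49⁻¹ mod 52 explicitly. Euclid's algorithm: 52 = 1·49 + 3, 49 = 16·3 + 1; back-substituting gives 1 = 17·49 − 16·52, so 49⁻¹ ≡ 17 (mod 52).
Then y ↦ 17(y − 9) is a two-sided inverse to φ, so every y ∈ ℤ/52ℤ has a preimage.
Thus φ is bijective.
Since φ is bijective, we find φ⁻¹(20): we need 49x ≡ 20 − 9 ≡ 11 (mod 52). Using 49⁻¹ = 17: x ≡ 17·11 = 187 = 3·52 + 31, so x = 31.
Check: φ(31) = 49·31 + 9 = 1528 = 29·52 + 20 ≡ 20 (mod 52).

31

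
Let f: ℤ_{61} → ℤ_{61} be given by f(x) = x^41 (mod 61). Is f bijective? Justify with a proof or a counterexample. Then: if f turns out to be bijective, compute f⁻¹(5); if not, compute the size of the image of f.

4

Since 61 is prime, the nonzero elements of ℤ_{61} form a cyclic group of order 60.
As gcd(41, 60) = 1, raising to the 41st power is a bijection on this group: if a^41 ≡ b^41 then (ab^{−1})^41 = 1, and the only element of order dividing gcd(41, 60) = 1 is 1, so a = b.
With f(0) = 0 this makes f injective on all of ℤ_{61}, hence bijective (finite equal-size domain and codomain). In particular f is bijective.
Since f is bijective, we find the preimage of 5. The inverse of x ↦ x^41 on (ℤ_{61})^× is x ↦ x^41, because 41·41 = 1681 = 28·60 + 1 ≡ 1 (mod 60) and x^{60} = 1 for x ≠ 0 (Fermat). So f⁻¹(5) = 5^41 mod 61.
Repeated squaring mod 61: 5^1 ≡ 5, 5^2 ≡ 5² = 25, 5^4 ≡ 25² = 625 ≡ 15, 5^8 ≡ 15² = 225 ≡ 42, 5^16 ≡ 42² = 1764 ≡ 56, 5^32 ≡ 56² = 3136 ≡ 25. Since 41 = 32 + 8 + 1, 5^41 ≡ 25·42·5: 25·42 = 1050 ≡ 13, then 13·5 = 65 ≡ 4. So 5^41 ≡ 4 (mod 61).
Hence f⁻¹(5) = 4.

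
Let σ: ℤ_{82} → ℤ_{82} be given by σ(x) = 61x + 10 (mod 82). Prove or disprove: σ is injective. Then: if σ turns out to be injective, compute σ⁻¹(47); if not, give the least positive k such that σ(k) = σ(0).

49

Suppose σ(x_1) = σ(x_2) in ℤ_{82}. Then 61x_1 + 10 ≡ 61x_2 + 10 (mod 82), thus 61(x_1 − x_2) ≡ 0 (mod 82).
Since gcd(61, 82) = 1, 61 is invertible modulo 82, hence x_1 − x_2 ≡ 0 (mod 82), i.e. x_1 = x_2.
So σ is injective.
We now compute 61⁻¹ mod 82 explicitly. Euclid's algorithm: 82 = 1·61 + 21, 61 = 2·21 + 19, 21 = 1·19 + 2, 19 = 9·2 + 1; back-substituting gives 1 = 39·61 − 29·82, so 61⁻¹ ≡ 39 (mod 82).
Since σ is injective, we compute σ⁻¹(47): solve 61x + 10 ≡ 47 (mod 82), i.e. 61x ≡ 37 (mod 82).
Multiplying by 61⁻¹ = 39 gives x ≡ 39·37 = 1443 = 17·82 + 49 ≡ 49 (mod 82).
Check: σ(49) = 61·49 + 10 = 2999 = 36·82 + 47 ≡ 47 (mod 82).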